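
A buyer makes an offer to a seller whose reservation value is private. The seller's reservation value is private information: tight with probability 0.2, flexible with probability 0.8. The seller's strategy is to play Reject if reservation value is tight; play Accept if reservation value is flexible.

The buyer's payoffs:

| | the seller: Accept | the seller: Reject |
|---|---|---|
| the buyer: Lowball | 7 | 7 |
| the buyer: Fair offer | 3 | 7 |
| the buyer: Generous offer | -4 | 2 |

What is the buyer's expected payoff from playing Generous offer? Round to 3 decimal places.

-2.800

E[Generous offer] = 0.2·2 + 0.8·(-4) = 0.4 + (-3.2) = -2.8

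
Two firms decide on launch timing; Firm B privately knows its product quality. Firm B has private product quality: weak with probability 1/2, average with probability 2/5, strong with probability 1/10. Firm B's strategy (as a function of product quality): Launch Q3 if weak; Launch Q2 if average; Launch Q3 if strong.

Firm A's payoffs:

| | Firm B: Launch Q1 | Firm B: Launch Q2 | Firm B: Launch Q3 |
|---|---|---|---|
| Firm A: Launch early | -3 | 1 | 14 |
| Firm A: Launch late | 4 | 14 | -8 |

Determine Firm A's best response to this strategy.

Launch early

E[Launch early] = 1/2·(14) + 2/5·(1) + 1/10·(14) = 44/5
E[Launch late] = 1/2·(-8) + 2/5·(14) + 1/10·(-8) = 4/5
Best response: Launch early (44/5 is the largest).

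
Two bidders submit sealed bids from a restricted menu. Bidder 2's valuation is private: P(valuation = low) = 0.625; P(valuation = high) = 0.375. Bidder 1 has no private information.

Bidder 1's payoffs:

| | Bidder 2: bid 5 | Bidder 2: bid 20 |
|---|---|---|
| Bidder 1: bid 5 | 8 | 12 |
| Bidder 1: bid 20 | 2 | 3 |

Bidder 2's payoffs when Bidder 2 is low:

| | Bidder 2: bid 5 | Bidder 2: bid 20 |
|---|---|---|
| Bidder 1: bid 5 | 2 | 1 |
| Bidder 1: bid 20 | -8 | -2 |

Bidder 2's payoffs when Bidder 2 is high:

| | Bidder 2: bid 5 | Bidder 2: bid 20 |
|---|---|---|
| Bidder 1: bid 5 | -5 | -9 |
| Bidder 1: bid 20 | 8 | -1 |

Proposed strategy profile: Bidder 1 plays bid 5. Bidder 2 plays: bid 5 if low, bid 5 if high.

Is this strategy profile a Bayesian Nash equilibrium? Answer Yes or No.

A profile is a BNE iff every type of every player is best-responding given beliefs about the other side.
Bidder 1 plays bid 5: E[bid 5] = 0.625·(8) + 0.375·(8) = 8; E[bid 20] = 2. Best-responding. ✓
Bidder 2 (valuation low), facing bid 5: bid 5 gives 2, bid 20 gives 1. Proposed bid 5 is best. ✓
Bidder 2 (valuation high), facing bid 5: bid 5 gives -5, bid 20 gives -9. Proposed bid 5 is best. ✓

Yes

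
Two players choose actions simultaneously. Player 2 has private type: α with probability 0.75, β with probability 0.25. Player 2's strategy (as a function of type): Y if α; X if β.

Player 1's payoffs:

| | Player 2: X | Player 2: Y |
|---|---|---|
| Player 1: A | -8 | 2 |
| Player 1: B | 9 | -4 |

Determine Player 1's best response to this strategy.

A

Compute Player 1's expected payoff for each action, taking the expectation over Player 2's type.
E[A] = 0.75·(2) + 0.25·(-8) = -0.5
E[B] = 0.75·(-4) + 0.25·(9) = -0.75
Best response: A (-0.5 is the largest).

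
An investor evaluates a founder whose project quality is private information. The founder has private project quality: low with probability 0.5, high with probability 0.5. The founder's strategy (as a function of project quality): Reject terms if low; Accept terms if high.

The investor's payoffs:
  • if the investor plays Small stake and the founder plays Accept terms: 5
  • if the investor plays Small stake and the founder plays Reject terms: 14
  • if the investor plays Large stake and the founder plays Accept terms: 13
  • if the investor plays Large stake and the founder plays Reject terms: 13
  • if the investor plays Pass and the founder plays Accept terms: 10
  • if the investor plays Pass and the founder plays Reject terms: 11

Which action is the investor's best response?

E[Small stake] = 0.5·(14) + 0.5·(5) = 9.5
E[Large stake] = 0.5·(13) + 0.5·(13) = 13
E[Pass] = 0.5·(11) + 0.5·(10) = 10.5
Best response: Large stake (13 is the largest).

Large stake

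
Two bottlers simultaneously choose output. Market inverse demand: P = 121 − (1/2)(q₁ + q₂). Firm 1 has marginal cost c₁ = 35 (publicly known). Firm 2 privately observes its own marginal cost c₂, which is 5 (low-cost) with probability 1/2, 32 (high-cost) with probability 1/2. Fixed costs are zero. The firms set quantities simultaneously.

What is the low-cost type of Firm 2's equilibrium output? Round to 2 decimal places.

92.83

Type-c best response for Firm 2: q₂(c) = (121 − c) − q₁/2.
Firm 1 maximizes expected profit; its first-order condition is 121 − q₁ − (1/2)E[q₂] − 35 = 0.
Substituting E[q₂] and solving: E[c₂] = 18.5, so q₁ = (121 − 2·35 + 18.5)/(3/2) = 46.3333.
q₂(low-cost) = (121 − 5 − (1/2)·46.3333) = 92.8333.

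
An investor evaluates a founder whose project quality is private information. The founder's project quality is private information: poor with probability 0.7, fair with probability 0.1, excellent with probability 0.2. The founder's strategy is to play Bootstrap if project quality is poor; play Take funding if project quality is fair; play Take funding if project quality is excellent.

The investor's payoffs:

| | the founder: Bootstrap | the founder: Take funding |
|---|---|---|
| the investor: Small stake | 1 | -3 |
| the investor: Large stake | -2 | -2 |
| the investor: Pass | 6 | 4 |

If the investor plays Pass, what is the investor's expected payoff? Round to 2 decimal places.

E[Pass] = 0.7·6 + 0.1·4 + 0.2·4 = 4.2 + 0.4 + 0.8 = 5.4

5.40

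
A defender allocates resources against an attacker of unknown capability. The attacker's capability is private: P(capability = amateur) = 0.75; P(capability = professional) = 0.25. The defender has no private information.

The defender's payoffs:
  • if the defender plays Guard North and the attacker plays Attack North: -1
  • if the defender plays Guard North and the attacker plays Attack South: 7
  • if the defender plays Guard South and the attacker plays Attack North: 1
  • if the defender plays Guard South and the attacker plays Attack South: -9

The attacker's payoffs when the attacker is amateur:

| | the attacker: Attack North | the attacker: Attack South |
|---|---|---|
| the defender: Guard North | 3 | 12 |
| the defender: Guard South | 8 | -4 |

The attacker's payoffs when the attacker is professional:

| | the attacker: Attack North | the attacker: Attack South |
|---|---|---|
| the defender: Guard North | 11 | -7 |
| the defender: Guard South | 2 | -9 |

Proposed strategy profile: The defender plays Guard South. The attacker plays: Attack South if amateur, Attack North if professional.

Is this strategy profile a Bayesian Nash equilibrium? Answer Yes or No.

No

The defender plays Guard South: E[Guard South] = 0.75·(-9) + 0.25·(1) = -6.5; E[Guard North] = 5. Not best-responding. ✗
The attacker (capability amateur), facing Guard South: Attack North gives 8, Attack South gives -4. Proposed Attack South is not best — profitable deviation exists. ✗
The attacker (capability professional), facing Guard South: Attack North gives 2, Attack South gives -9. Proposed Attack North is best. ✓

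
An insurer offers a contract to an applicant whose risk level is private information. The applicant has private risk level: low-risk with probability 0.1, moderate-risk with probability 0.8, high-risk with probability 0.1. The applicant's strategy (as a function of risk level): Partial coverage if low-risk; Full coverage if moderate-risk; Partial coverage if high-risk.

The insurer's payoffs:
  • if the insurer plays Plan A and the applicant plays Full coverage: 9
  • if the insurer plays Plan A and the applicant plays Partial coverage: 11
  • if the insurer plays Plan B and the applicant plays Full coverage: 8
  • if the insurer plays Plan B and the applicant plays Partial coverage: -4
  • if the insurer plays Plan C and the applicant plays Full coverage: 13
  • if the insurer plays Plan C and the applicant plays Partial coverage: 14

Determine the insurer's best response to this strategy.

Plan C

Compute the insurer's expected payoff for each action, taking the expectation over the applicant's type.
E[Plan A] = 0.1·(11) + 0.8·(9) + 0.1·(11) = 9.4
E[Plan B] = 0.1·(-4) + 0.8·(8) + 0.1·(-4) = 5.6
E[Plan C] = 0.1·(14) + 0.8·(13) + 0.1·(14) = 13.2
Best response: Plan C (13.2 is the largest).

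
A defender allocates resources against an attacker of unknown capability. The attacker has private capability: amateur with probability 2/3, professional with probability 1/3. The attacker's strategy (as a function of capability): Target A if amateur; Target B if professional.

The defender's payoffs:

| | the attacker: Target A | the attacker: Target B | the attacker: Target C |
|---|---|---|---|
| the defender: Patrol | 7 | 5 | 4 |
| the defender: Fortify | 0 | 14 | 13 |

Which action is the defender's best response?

E[Patrol] = 2/3·(7) + 1/3·(5) = 19/3
E[Fortify] = 2/3·(0) + 1/3·(14) = 14/3
Best response: Patrol (19/3 is the largest).

Patrol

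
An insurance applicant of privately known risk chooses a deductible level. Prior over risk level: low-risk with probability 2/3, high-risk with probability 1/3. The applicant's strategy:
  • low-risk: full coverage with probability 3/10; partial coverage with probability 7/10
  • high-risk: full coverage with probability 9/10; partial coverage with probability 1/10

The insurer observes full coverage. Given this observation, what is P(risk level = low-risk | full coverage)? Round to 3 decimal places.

P(full coverage) = (2/3)·(3/10) + (1/3)·(9/10) = 1/2
P(low-risk | full coverage) = ((2/3)·(3/10)) / (1/2) = (1/5) / (1/2) = 2/5

0.400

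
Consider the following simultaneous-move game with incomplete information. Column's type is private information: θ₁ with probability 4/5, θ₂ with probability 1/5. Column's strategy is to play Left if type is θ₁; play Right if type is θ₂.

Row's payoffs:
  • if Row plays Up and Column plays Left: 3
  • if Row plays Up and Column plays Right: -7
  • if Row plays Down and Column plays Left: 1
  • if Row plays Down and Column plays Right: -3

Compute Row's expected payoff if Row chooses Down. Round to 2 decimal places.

E[Down] = 4/5·1 + 1/5·(-3) = 4/5 + (-3/5) = 1/5

0.20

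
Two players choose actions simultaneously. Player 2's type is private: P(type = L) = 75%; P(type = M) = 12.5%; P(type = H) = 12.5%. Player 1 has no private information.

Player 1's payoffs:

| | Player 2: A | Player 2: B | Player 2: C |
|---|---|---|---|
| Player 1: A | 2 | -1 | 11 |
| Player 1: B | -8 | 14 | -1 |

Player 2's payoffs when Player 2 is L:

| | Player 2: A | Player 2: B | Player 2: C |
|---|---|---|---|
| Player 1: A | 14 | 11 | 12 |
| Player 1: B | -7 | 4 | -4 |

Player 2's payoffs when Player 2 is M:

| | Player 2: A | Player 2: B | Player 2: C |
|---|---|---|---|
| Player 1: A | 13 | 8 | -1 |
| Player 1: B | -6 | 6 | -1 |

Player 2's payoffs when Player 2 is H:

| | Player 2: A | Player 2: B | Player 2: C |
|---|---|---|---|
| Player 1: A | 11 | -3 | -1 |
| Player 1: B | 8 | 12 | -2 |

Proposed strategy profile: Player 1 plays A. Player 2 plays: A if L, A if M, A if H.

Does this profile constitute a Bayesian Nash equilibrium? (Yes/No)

Yes

A profile is a BNE iff every type of every player is best-responding given beliefs about the other side.
Player 1 plays A: E[A] = 0.75·(2) + 0.125·(2) + 0.125·(2) = 2; E[B] = -8. Best-responding. ✓
Player 2 (type L), facing A: A gives 14, B gives 11, C gives 12. Proposed A is best. ✓
Player 2 (type M), facing A: A gives 13, B gives 8, C gives -1. Proposed A is best. ✓
Player 2 (type H), facing A: A gives 11, B gives -3, C gives -1. Proposed A is best. ✓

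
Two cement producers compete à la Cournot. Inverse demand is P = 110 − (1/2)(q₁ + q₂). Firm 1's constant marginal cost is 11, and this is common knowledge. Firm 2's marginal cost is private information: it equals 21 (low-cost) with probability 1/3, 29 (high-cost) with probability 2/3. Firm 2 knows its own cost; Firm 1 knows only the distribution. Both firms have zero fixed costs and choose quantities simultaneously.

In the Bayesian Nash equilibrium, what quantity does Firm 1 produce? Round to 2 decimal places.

Type-c best response for Firm 2: q₂(c) = (110 − c) − q₁/2.
Firm 1 maximizes expected profit; its first-order condition is 110 − q₁ − (1/2)E[q₂] − 11 = 0.
Substituting E[q₂] and solving: E[c₂] = 26.3333, so q₁ = (110 − 2·11 + 26.3333)/(3/2) = 76.2222.

76.22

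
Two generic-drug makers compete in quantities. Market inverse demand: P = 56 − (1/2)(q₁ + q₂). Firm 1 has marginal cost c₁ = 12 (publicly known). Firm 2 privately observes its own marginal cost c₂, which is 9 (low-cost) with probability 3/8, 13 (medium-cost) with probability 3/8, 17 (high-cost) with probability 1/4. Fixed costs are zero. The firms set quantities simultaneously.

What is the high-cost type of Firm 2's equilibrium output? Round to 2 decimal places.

24.17

Firm 2 with cost c maximizes (56 − (1/2)(q₁+q₂) − c)·q₂, giving q₂(c) = (56 − c − (1/2)q₁).
E[c₂] = 3/8·9 + 3/8·13 + 1/4·17 = 12.5
Firm 1's FOC against E[q₂] yields q₁ = (56 − 2·12 + E[c₂])/(3/2) = (56 − 24 + 12.5)/(3/2) = 29.6667.
q₂(high-cost) = (56 − 17 − (1/2)·29.6667) = 24.1667.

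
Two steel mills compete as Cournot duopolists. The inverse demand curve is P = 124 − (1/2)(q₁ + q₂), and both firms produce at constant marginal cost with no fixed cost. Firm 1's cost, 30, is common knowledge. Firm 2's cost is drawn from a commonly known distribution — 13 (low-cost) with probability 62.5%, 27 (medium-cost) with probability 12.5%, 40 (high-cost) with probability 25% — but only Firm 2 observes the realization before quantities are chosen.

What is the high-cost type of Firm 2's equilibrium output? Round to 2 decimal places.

55.50

Firm 2 with cost c maximizes (124 − (1/2)(q₁+q₂) − c)·q₂, giving q₂(c) = (124 − c − (1/2)q₁).
E[c₂] = 0.625·13 + 0.125·27 + 0.25·40 = 21.5
Firm 1's FOC against E[q₂] yields q₁ = (124 − 2·30 + E[c₂])/(3/2) = (124 − 60 + 21.5)/(3/2) = 57.
q₂(high-cost) = (124 − 40 − (1/2)·57) = 55.5.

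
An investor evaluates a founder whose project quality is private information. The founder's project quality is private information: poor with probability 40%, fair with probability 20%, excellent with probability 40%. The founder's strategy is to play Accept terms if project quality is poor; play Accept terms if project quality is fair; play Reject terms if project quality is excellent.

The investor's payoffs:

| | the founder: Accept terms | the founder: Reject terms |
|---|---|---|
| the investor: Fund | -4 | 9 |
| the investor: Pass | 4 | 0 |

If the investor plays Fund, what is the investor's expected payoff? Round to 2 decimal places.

E[Fund] = 0.4·(-4) + 0.2·(-4) + 0.4·9 = (-1.6) + (-0.8) + 3.6 = 1.2

1.20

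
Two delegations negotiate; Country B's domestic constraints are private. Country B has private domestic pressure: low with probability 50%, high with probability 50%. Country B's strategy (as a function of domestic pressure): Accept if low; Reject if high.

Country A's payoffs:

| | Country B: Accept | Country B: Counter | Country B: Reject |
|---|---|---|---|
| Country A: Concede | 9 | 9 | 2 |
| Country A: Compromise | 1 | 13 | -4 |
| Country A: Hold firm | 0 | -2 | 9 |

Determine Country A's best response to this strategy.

Compute Country A's expected payoff for each action, taking the expectation over Country B's type.
E[Concede] = 0.5·(9) + 0.5·(2) = 5.5
E[Compromise] = 0.5·(1) + 0.5·(-4) = -1.5
E[Hold firm] = 0.5·(0) + 0.5·(9) = 4.5
Best response: Concede (5.5 is the largest).

Concede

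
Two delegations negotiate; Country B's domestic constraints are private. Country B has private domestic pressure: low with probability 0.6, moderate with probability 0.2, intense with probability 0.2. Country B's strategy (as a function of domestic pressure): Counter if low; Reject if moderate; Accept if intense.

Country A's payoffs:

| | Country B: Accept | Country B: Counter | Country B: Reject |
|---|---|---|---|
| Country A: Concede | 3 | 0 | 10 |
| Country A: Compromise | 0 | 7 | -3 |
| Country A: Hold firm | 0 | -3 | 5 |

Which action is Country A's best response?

Compute Country A's expected payoff for each action, taking the expectation over Country B's type.
E[Concede] = 0.6·(0) + 0.2·(10) + 0.2·(3) = 2.6
E[Compromise] = 0.6·(7) + 0.2·(-3) + 0.2·(0) = 3.6
E[Hold firm] = 0.6·(-3) + 0.2·(5) + 0.2·(0) = -0.8
Best response: Compromise (3.6 is the largest).

Compromise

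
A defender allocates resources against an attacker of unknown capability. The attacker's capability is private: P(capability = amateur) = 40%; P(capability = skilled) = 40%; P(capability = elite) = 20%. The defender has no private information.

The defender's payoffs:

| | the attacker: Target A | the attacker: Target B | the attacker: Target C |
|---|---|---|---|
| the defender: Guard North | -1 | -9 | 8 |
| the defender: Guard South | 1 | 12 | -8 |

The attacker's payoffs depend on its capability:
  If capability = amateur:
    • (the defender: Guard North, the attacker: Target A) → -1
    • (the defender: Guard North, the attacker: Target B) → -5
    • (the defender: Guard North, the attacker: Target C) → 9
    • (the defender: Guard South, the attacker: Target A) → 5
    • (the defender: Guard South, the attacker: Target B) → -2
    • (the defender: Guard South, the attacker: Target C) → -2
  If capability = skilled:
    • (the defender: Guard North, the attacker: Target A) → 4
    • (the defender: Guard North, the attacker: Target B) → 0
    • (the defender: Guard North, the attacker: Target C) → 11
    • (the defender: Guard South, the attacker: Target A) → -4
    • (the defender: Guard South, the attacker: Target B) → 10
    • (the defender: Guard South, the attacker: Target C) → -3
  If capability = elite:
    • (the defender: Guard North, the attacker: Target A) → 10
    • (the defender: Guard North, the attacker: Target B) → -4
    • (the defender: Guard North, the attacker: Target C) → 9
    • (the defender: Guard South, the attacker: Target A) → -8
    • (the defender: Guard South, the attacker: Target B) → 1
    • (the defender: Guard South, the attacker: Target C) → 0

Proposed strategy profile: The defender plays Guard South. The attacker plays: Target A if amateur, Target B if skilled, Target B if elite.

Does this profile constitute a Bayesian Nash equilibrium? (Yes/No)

The defender plays Guard South: E[Guard South] = 0.4·(1) + 0.4·(12) + 0.2·(12) = 7.6; E[Guard North] = -5.8. Best-responding. ✓
The attacker (capability amateur), facing Guard South: Target A gives 5, Target B gives -2, Target C gives -2. Proposed Target A is best. ✓
The attacker (capability skilled), facing Guard South: Target A gives -4, Target B gives 10, Target C gives -3. Proposed Target B is best. ✓
The attacker (capability elite), facing Guard South: Target A gives -8, Target B gives 1, Target C gives 0. Proposed Target B is best. ✓

Yes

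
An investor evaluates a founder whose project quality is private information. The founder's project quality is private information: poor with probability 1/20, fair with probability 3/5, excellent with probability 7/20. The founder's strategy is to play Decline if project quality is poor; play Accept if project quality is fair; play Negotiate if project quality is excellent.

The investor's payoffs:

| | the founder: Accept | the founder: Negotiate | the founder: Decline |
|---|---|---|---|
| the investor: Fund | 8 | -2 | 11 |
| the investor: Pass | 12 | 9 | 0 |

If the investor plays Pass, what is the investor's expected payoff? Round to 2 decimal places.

E[Pass] = 1/20·0 + 3/5·12 + 7/20·9 = 0 + 36/5 + 63/20 = 207/20

10.35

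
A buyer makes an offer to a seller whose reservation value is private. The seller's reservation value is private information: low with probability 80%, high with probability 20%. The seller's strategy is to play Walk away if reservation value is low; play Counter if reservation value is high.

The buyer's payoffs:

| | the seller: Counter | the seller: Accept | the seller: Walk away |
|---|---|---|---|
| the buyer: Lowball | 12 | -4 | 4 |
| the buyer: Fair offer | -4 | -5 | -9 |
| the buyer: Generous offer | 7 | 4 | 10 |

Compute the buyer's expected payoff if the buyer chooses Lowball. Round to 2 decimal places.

5.60

E[Lowball] = 0.8·4 + 0.2·12 = 3.2 + 2.4 = 5.6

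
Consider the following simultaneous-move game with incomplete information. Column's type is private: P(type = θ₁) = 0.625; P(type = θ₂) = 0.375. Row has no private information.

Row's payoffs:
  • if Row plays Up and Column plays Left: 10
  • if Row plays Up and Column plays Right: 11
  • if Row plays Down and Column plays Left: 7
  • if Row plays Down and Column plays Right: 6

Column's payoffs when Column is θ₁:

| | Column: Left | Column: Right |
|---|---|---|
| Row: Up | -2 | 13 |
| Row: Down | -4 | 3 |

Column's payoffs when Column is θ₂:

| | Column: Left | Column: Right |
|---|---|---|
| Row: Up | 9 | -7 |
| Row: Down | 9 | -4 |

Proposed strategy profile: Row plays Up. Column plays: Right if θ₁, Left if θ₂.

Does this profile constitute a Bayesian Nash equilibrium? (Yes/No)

A profile is a BNE iff every type of every player is best-responding given beliefs about the other side.
Row plays Up: E[Up] = 0.625·(11) + 0.375·(10) = 10.625; E[Down] = 6.375. Best-responding. ✓
Column (type θ₁), facing Up: Left gives -2, Right gives 13. Proposed Right is best. ✓
Column (type θ₂), facing Up: Left gives 9, Right gives -7. Proposed Left is best. ✓

Yes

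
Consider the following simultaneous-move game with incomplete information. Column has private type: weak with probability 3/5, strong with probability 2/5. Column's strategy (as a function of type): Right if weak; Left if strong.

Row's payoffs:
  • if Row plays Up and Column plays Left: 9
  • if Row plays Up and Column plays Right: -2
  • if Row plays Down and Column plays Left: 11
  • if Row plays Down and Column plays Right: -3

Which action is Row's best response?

Down

E[Up] = 3/5·(-2) + 2/5·(9) = 12/5
E[Down] = 3/5·(-3) + 2/5·(11) = 13/5
Best response: Down (13/5 is the largest).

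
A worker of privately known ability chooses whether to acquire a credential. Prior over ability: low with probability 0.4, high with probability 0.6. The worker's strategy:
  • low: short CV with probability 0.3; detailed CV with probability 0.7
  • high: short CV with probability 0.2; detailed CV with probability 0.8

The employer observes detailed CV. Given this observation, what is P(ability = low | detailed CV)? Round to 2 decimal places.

0.37

P(detailed CV) = 0.4·0.7 + 0.6·0.8 = 0.76
P(low | detailed CV) = (0.4·0.7) / 0.76 = 0.28 / 0.76 = 0.368421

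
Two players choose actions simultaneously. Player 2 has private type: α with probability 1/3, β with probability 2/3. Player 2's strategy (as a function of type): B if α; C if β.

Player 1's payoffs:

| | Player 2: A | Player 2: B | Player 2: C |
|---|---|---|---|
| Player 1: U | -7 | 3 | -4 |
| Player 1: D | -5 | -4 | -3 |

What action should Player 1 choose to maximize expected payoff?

Compute Player 1's expected payoff for each action, taking the expectation over Player 2's type.
E[U] = 1/3·(3) + 2/3·(-4) = -5/3
E[D] = 1/3·(-4) + 2/3·(-3) = -10/3
Best response: U (-5/3 is the largest).

U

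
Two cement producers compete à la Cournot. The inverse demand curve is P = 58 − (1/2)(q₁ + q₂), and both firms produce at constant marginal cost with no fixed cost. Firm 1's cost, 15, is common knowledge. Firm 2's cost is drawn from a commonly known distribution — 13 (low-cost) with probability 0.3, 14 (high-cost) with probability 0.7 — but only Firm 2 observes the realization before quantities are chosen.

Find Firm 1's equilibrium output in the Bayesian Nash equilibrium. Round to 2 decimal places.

Type-c best response for Firm 2: q₂(c) = (58 − c) − q₁/2.
Firm 1 maximizes expected profit; its first-order condition is 58 − q₁ − (1/2)E[q₂] − 15 = 0.
Substituting E[q₂] and solving: E[c₂] = 13.7, so q₁ = (58 − 2·15 + 13.7)/(3/2) = 27.8.

27.80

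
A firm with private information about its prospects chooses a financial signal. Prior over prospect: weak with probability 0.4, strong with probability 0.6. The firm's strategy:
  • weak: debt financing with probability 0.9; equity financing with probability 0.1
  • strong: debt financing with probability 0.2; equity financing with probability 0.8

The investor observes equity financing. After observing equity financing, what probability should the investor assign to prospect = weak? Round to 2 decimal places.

0.08

Apply Bayes' rule using the sender's strategy as the likelihood.
P(equity financing) = 0.4·0.1 + 0.6·0.8 = 0.52
P(weak | equity financing) = (0.4·0.1) / 0.52 = 0.04 / 0.52 = 0.0769231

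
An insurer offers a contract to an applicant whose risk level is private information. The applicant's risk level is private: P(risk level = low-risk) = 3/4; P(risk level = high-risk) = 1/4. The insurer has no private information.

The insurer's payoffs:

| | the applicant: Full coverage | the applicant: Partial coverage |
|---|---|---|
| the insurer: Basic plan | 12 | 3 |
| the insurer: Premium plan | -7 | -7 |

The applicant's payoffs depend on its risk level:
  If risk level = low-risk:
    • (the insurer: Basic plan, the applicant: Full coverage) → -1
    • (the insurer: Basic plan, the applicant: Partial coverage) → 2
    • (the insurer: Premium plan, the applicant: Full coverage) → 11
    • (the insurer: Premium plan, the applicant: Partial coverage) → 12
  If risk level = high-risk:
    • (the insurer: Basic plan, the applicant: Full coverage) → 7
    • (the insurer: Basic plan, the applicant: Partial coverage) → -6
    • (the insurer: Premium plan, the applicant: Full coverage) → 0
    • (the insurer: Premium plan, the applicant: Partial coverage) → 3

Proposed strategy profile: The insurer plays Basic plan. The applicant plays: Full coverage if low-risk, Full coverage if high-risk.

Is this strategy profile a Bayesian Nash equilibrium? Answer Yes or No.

No

The insurer plays Basic plan: E[Basic plan] = 3/4·(12) + 1/4·(12) = 12; E[Premium plan] = -7. Best-responding. ✓
The applicant (risk level low-risk), facing Basic plan: Full coverage gives -1, Partial coverage gives 2. Proposed Full coverage is not best — profitable deviation exists. ✗
The applicant (risk level high-risk), facing Basic plan: Full coverage gives 7, Partial coverage gives -6. Proposed Full coverage is best. ✓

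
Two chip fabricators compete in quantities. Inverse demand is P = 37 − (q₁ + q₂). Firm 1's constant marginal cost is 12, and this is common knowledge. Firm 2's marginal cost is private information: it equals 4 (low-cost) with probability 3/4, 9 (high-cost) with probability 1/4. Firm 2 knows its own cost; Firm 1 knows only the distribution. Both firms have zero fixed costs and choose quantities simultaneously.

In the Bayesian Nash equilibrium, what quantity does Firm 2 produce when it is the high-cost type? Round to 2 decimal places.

10.96

Firm 2 with cost c maximizes (37 − (q₁+q₂) − c)·q₂, giving q₂(c) = (37 − c − q₁)/2.
E[c₂] = 3/4·4 + 1/4·9 = 5.25
Firm 1's FOC against E[q₂] yields q₁ = (37 − 2·12 + E[c₂])/3 = (37 − 24 + 5.25)/3 = 6.08333.
q₂(high-cost) = (37 − 9 − 6.08333)/2 = 10.9583.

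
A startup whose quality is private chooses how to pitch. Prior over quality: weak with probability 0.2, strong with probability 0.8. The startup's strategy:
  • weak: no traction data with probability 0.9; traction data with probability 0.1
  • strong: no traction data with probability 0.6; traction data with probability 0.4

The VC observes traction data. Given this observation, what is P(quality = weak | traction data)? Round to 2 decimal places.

0.06

P(traction data) = 0.2·0.1 + 0.8·0.4 = 0.34
P(weak | traction data) = (0.2·0.1) / 0.34 = 0.02 / 0.34 = 0.0588235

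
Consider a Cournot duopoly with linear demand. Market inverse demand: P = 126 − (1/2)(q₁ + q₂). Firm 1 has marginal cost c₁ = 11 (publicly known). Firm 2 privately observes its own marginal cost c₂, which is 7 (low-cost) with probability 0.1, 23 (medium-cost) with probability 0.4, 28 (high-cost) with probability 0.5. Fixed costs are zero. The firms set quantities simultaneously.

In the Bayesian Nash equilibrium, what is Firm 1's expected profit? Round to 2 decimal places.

Each type of Firm 2 best-responds to q₁; Firm 1 best-responds to the expected q₂ over Firm 2's types.
Firm 2 with cost c maximizes (126 − (1/2)(q₁+q₂) − c)·q₂, giving q₂(c) = (126 − c − (1/2)q₁).
E[c₂] = 0.1·7 + 0.4·23 + 0.5·28 = 23.9
Firm 1's FOC against E[q₂] yields q₁ = (126 − 2·11 + E[c₂])/(3/2) = (126 − 22 + 23.9)/(3/2) = 85.2667.
E[P] = 126 − (1/2)·(q₁ + E[q₂]) = 53.6333; Firm 1's expected profit = (E[P] − 11)·q₁ = (53.6333 − 11)·85.2667 = 3635.2.

3635.20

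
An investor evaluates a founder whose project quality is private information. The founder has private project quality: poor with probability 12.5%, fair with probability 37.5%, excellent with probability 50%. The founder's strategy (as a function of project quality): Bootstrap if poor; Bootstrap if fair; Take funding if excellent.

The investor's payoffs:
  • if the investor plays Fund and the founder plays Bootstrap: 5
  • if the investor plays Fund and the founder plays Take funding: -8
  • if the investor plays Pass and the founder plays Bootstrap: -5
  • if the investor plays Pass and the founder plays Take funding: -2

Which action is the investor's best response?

Fund

E[Fund] = 0.125·(5) + 0.375·(5) + 0.5·(-8) = -1.5
E[Pass] = 0.125·(-5) + 0.375·(-5) + 0.5·(-2) = -3.5
Best response: Fund (-1.5 is the largest).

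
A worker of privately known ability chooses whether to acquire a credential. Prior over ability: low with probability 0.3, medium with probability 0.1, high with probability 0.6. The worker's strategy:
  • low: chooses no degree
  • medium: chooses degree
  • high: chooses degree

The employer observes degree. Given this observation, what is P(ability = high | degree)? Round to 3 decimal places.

Apply Bayes' rule using the sender's strategy as the likelihood.
P(degree) = 0.3·0 + 0.1·1 + 0.6·1 = 0.7
P(high | degree) = (0.6·1) / 0.7 = 0.6 / 0.7 = 0.857143

0.857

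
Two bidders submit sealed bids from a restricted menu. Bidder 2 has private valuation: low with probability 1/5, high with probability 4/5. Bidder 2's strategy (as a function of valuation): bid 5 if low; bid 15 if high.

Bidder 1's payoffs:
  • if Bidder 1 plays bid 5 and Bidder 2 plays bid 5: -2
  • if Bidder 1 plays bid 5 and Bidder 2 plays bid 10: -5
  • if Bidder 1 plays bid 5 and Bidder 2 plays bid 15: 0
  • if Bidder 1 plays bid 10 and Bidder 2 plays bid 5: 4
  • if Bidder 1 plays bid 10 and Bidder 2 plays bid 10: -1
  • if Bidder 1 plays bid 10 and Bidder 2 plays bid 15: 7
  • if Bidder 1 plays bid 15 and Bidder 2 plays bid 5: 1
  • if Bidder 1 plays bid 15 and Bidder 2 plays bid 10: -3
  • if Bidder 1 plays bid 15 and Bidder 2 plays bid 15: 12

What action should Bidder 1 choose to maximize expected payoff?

bid 15

E[bid 5] = 1/5·(-2) + 4/5·(0) = -2/5
E[bid 10] = 1/5·(4) + 4/5·(7) = 32/5
E[bid 15] = 1/5·(1) + 4/5·(12) = 49/5
Best response: bid 15 (49/5 is the largest).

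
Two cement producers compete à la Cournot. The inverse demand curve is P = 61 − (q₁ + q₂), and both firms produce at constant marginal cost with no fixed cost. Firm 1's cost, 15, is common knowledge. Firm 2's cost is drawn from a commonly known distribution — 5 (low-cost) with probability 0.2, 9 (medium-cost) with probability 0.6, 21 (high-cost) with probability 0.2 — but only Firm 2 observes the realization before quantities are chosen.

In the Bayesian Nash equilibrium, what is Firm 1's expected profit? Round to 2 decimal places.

Type-c best response for Firm 2: q₂(c) = (61 − c)/2 − q₁/2.
Firm 1 maximizes expected profit; its first-order condition is 61 − 2q₁ − E[q₂] − 15 = 0.
Substituting E[q₂] and solving: E[c₂] = 10.6, so q₁ = (61 − 2·15 + 10.6)/3 = 13.8667.
E[P] = 61 − (q₁ + E[q₂]) = 28.8667; Firm 1's expected profit = (E[P] − 15)·q₁ = (28.8667 − 15)·13.8667 = 192.284.

192.28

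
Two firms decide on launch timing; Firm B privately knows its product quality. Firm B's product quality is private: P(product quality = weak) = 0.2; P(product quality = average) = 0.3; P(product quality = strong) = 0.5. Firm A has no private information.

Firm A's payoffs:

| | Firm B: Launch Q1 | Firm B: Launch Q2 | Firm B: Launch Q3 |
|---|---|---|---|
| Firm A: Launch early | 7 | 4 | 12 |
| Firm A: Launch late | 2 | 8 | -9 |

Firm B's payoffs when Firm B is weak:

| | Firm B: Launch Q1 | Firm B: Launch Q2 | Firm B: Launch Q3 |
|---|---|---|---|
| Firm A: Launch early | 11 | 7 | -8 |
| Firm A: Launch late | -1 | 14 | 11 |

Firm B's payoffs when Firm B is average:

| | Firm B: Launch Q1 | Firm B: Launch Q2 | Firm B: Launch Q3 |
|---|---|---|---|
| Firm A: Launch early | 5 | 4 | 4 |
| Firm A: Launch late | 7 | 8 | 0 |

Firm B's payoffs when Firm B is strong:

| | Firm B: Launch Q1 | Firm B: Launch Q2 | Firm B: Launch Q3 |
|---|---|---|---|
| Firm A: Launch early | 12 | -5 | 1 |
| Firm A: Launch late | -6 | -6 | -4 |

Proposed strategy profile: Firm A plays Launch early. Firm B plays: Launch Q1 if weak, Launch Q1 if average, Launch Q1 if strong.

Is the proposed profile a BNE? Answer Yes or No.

A profile is a BNE iff every type of every player is best-responding given beliefs about the other side.
Firm A plays Launch early: E[Launch early] = 0.2·(7) + 0.3·(7) + 0.5·(7) = 7; E[Launch late] = 2. Best-responding. ✓
Firm B (product quality weak), facing Launch early: Launch Q1 gives 11, Launch Q2 gives 7, Launch Q3 gives -8. Proposed Launch Q1 is best. ✓
Firm B (product quality average), facing Launch early: Launch Q1 gives 5, Launch Q2 gives 4, Launch Q3 gives 4. Proposed Launch Q1 is best. ✓
Firm B (product quality strong), facing Launch early: Launch Q1 gives 12, Launch Q2 gives -5, Launch Q3 gives 1. Proposed Launch Q1 is best. ✓

Yes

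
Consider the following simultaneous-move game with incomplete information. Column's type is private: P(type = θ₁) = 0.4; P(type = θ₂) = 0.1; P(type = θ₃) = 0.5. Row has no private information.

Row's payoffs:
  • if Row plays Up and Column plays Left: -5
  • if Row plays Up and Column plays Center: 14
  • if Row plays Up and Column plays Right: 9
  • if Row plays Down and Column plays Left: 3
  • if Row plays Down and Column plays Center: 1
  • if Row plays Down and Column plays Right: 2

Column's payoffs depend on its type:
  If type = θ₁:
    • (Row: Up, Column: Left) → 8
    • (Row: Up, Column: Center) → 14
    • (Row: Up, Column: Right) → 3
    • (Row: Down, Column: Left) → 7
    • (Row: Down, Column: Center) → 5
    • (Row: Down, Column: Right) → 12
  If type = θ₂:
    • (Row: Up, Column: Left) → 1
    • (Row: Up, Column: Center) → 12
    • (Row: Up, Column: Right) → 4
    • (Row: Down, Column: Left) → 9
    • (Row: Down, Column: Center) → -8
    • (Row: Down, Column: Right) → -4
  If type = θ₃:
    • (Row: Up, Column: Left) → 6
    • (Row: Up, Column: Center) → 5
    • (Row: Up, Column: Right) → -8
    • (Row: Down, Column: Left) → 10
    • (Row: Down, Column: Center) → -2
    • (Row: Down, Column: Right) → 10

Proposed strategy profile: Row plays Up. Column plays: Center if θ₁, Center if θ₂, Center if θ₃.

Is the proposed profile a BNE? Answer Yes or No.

No

Row plays Up: E[Up] = 0.4·(14) + 0.1·(14) + 0.5·(14) = 14; E[Down] = 1. Best-responding. ✓
Column (type θ₁), facing Up: Left gives 8, Center gives 14, Right gives 3. Proposed Center is best. ✓
Column (type θ₂), facing Up: Left gives 1, Center gives 12, Right gives 4. Proposed Center is best. ✓
Column (type θ₃), facing Up: Left gives 6, Center gives 5, Right gives -8. Proposed Center is not best — profitable deviation exists. ✗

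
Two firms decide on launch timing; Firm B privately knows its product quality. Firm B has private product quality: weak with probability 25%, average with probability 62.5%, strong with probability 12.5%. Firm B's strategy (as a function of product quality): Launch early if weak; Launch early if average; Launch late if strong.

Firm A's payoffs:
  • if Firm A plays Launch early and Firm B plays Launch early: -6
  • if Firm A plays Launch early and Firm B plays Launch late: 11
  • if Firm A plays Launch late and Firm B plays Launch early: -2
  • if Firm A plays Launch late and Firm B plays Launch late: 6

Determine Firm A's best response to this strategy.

Launch late

E[Launch early] = 0.25·(-6) + 0.625·(-6) + 0.125·(11) = -3.875
E[Launch late] = 0.25·(-2) + 0.625·(-2) + 0.125·(6) = -1
Best response: Launch late (-1 is the largest).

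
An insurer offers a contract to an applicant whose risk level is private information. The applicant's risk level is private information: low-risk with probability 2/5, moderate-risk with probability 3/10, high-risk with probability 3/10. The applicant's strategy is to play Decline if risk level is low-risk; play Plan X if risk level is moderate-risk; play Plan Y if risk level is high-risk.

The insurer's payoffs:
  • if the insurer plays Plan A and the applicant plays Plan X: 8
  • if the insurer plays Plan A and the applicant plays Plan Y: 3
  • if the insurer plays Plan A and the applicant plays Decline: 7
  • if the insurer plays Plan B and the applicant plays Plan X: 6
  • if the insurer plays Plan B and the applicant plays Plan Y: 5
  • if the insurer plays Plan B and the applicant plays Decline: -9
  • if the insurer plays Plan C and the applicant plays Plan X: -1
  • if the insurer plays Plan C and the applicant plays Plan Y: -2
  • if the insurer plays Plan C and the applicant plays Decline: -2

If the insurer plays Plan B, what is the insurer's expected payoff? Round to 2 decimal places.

E[Plan B] = 2/5·(-9) + 3/10·6 + 3/10·5 = (-18/5) + 9/5 + 3/2 = -3/10

-0.30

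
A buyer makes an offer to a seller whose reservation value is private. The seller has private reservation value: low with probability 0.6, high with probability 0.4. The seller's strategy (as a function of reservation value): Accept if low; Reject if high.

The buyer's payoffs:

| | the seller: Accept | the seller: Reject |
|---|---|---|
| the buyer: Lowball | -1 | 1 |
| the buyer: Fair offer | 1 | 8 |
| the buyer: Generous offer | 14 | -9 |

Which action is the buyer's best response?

Compute the buyer's expected payoff for each action, taking the expectation over the seller's type.
E[Lowball] = 0.6·(-1) + 0.4·(1) = -0.2
E[Fair offer] = 0.6·(1) + 0.4·(8) = 3.8
E[Generous offer] = 0.6·(14) + 0.4·(-9) = 4.8
Best response: Generous offer (4.8 is the largest).

Generous offer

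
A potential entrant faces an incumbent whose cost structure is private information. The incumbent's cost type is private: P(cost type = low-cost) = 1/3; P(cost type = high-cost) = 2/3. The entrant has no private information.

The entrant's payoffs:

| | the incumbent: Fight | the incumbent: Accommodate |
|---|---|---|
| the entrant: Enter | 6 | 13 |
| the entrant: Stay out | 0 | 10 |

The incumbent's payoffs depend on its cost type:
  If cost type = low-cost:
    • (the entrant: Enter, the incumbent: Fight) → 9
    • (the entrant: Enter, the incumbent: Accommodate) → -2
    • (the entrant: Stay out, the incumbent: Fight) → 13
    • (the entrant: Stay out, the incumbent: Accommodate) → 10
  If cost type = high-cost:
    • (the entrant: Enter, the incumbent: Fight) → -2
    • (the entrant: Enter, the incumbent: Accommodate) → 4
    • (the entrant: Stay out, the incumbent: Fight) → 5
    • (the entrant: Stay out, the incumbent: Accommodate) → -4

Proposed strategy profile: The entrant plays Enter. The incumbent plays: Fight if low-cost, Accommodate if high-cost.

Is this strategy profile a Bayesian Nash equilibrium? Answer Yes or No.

The entrant plays Enter: E[Enter] = 1/3·(6) + 2/3·(13) = 32/3; E[Stay out] = 20/3. Best-responding. ✓
The incumbent (cost type low-cost), facing Enter: Fight gives 9, Accommodate gives -2. Proposed Fight is best. ✓
The incumbent (cost type high-cost), facing Enter: Fight gives -2, Accommodate gives 4. Proposed Accommodate is best. ✓

Yes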